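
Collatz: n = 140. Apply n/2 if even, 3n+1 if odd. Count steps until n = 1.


140 → 70 → 35 → 106 → 53 → 160 → 80 → 40 → 20 → 10 → 5 → 16 → 8 → 4 → 2 → 1
Total steps = 15

15 steps


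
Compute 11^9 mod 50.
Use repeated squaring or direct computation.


11^1 mod 50 = 11
11^2 mod 50 = 21
11^3 mod 50 = 31
11^4 mod 50 = 41
11^5 mod 50 = 1
11^6 mod 50 = 11
11^7 mod 50 = 21
11^8 mod 50 = 31
11^9 mod 50 = 41


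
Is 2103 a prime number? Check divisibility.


2103 / 3 = 701 (exact division)
2103 is NOT prime.

No, 2103 is not prime


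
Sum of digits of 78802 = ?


7 + 8 + 8 + 0 + 2 = 25


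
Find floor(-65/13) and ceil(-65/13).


-65/13 = -5.0000
floor = -5
ceil = -5

floor = -5, ceil = -5


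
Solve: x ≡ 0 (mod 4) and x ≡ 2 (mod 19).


M = 4*19 = 76
M1 = M/4 = 19, M2 = M/19 = 4
M1^(-1) mod 4 = 3, M2^(-1) mod 19 = 5
x = 0*19*3 + 2*4*5 = 40
40 mod 76 = 40
Check: 40 mod 4 = 0 ✓, 40 mod 19 = 2 ✓

x ≡ 40 (mod 76)


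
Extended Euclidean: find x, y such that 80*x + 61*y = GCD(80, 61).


Tabular extended Euclidean (each row: r = 80*s + 61*t):
r=80, s=1, t=0
r=61, s=0, t=1
q=1: r=19, s=1, t=-1   [80*(1) + 61*(-1) = 19]
q=3: r=4, s=-3, t=4   [80*(-3) + 61*(4) = 4]
q=4: r=3, s=13, t=-17   [80*(13) + 61*(-17) = 3]
q=1: r=1, s=-16, t=21   [80*(-16) + 61*(21) = 1]
q=3: r=0, s=61, t=-80   [80*(61) + 61*(-80) = 0]
GCD = 1; from the row with r=1: x=-16, y=21
Check: 80*(-16) + 61*(21) = -1280 + 1281 = 1

GCD = 1, x = -16, y = 21


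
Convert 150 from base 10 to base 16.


150 (base 10) = 150 (decimal)
150 (decimal) = 96 (base 16)


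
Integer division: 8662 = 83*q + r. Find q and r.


8662 = 83 * 104 + 30
Check: 8632 + 30 = 8662

q = 104, r = 30


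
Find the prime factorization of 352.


352 / 2 = 176
176 / 2 = 88
88 / 2 = 44
44 / 2 = 22
22 / 2 = 11
11 / 11 = 1
352 = 2^5 × 11


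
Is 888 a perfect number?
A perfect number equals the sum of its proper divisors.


Proper divisors of 888: 1, 2, 3, 4, 6, 8, 12, 24, 37, 74, 111, 148, 222, 296, 444
Sum = 1 + 2 + 3 + 4 + 6 + 8 + 12 + 24 + 37 + 74 + 111 + 148 + 222 + 296 + 444 = 1392

No, 888 is not perfect (1392 ≠ 888)


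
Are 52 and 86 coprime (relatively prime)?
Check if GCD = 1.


Euclidean algorithm:
86 = 1 * 52 + 34
52 = 1 * 34 + 18
34 = 1 * 18 + 16
18 = 1 * 16 + 2
16 = 8 * 2 + 0
GCD(52, 86) = 2

No, not coprime (GCD = 2)


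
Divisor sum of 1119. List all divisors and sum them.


Divisors of 1119: 1, 3, 373, 1119
Sum = 1 + 3 + 373 + 1119 = 1496

σ(1119) = 1496


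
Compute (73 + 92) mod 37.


73 + 92 = 165
165 mod 37 = 17


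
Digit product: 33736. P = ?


3 × 3 × 7 × 3 × 6 = 1134


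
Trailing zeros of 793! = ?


floor(793/5) = 158
floor(793/25) = 31
floor(793/125) = 6
floor(793/625) = 1
Total = 196

196 trailing zeros


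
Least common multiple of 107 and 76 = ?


GCD(107, 76) = 1
LCM = 107*76/1 = 8132/1 = 8132

LCM = 8132


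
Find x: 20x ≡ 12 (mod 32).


GCD(20, 32) = 4 divides 12
Divide: 5x ≡ 3 (mod 8)
x ≡ 7 (mod 8)


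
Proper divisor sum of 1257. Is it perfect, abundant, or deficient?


Proper divisors: 1, 3, 419
Sum = 1 + 3 + 419 = 423
423 < 1257 → deficient

s(1257) = 423 (deficient)


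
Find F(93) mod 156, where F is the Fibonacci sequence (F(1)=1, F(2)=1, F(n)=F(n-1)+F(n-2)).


F(k) mod 156 for k=1..93:
1, 1, 2, 3, 5, 8, 13, 21, 34, 55, 89, 144, 77, 65, 142, 51, 37, 88, 125, 57, 26, 83, 109, 36, 145, 25, 14, 39, 53, 92, 145, 81, 70, 151, 65, 60, 125, 29, 154, 27, 25, 52, 77, 129, 50, 23, 73, 96, 13, 109, 122, 75, 41, 116, 1, 117, 118, 79, 41, 120, 5, 125, 130, 99, 73, 16, 89, 105, 38, 143, 25, 12, 37, 49, 86, 135, 65, 44, 109, 153, 106, 103, 53, 0, 53, 53, 106, 3, 109, 112, 65, 21, 86
F(93) mod 156 = 86


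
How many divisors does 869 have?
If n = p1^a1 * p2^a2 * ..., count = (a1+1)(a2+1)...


869 = 11^1 × 79^1
d(869) = (1+1) × (1+1) = 4

4 divisors


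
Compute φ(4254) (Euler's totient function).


4254 = 2 × 3 × 709
Prime factors: 2, 3, 709
φ(4254) = 4254 × (1-1/2) × (1-1/3) × (1-1/709)
= 4254 × 1/2 × 2/3 × 708/709 = 1416

φ(4254) = 1416


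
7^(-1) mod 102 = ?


Use the extended Euclidean algorithm on (102, 7); each row r = 102*s + 7*t:
r=102, s=1, t=0
r=7, s=0, t=1
q=14: r=4, s=1, t=-14   [102*(1) + 7*(-14) = 4]
q=1: r=3, s=-1, t=15   [102*(-1) + 7*(15) = 3]
q=1: r=1, s=2, t=-29   [102*(2) + 7*(-29) = 1]
q=3: r=0, s=-7, t=102   [102*(-7) + 7*(102) = 0]
GCD = 1 with t = -29, so 7*(-29) ≡ 1 (mod 102)
Inverse = -29 mod 102 = 73
Check: 7 * 73 = 511 ≡ 1 (mod 102)

7^(-1) ≡ 73 (mod 102)


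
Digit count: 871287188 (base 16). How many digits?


871287188 in base 16 = 33EEC994
Number of digits = 8

8 digits (base 16)


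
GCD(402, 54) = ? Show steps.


402 = 7 * 54 + 24
54 = 2 * 24 + 6
24 = 4 * 6 + 0
GCD = 6


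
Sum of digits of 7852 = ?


7 + 8 + 5 + 2 = 22


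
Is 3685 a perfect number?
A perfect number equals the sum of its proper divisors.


Proper divisors of 3685: 1, 5, 11, 55, 67, 335, 737
Sum = 1 + 5 + 11 + 55 + 67 + 335 + 737 = 1211

No, 3685 is not perfect (1211 ≠ 3685)


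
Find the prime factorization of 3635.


3635 / 5 = 727
727 / 727 = 1
3635 = 5 × 727


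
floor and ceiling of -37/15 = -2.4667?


-37/15 = -2.4667
floor = -3
ceil = -2

floor = -3, ceil = -2


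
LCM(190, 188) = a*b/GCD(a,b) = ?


GCD(190, 188) = 2
LCM = 190*188/2 = 35720/2 = 17860

LCM = 17860


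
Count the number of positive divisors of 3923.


3923 = 3923^1
d(3923) = (1+1) = 2

2 divisors


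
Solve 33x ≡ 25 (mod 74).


GCD(33, 74) = 1, unique solution
a^(-1) mod 74 = 9
x = 9 * 25 mod 74 = 3

x ≡ 3 (mod 74)


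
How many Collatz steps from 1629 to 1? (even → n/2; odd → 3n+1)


1629 → 4888 → 2444 → 1222 → 611 → 1834 → 917 → 2752 → 1376 → 688 → 344 → 172 → 86 → 43 → 130 → 65 → 196 → 98 → 49 → 148 → 74 → 37 → 112 → 56 → 28 → 14 → 7 → 22 → 11 → 34 → 17 → 52 → 26 → 13 → 40 → 20 → 10 → 5 → 16 → 8 → 4 → 2 → 1
Total steps = 42

42 steps


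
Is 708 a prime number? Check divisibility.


708 / 2 = 354 (exact division)
708 is NOT prime.

No, 708 is not prime


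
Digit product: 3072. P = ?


3 × 0 × 7 × 2 = 0


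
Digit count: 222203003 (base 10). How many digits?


222203003 has 9 digits in base 10
floor(log10(222203003)) + 1 = floor(8.3467) + 1 = 9

9 digits (base 10)


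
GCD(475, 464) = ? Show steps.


475 = 1 * 464 + 11
464 = 42 * 11 + 2
11 = 5 * 2 + 1
2 = 2 * 1 + 0
GCD = 1


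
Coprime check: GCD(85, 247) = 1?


Euclidean algorithm:
247 = 2 * 85 + 77
85 = 1 * 77 + 8
77 = 9 * 8 + 5
8 = 1 * 5 + 3
5 = 1 * 3 + 2
3 = 1 * 2 + 1
2 = 2 * 1 + 0
GCD(85, 247) = 1

Yes, coprime (GCD = 1)


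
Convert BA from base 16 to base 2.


BA (base 16) = 186 (decimal)
186 (decimal) = 10111010 (base 2)


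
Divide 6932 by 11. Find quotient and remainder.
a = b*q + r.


6932 = 11 * 630 + 2
Check: 6930 + 2 = 6932

q = 630, r = 2


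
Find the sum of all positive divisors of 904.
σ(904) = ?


Divisors of 904: 1, 2, 4, 8, 113, 226, 452, 904
Sum = 1 + 2 + 4 + 8 + 113 + 226 + 452 + 904 = 1710

σ(904) = 1710


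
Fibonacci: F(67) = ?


Sequence: 1, 1, 2, 3, 5, 8, 13, 21, 34, 55, 89, 144, 233, 377, 610, 987, 1597, 2584, 4181, 6765, 10946, 17711, 28657, 46368, 75025, 121393, 196418, 317811, 514229, 832040, 1346269, 2178309, 3524578, 5702887, 9227465, 14930352, 24157817, 39088169, 63245986, 102334155, 165580141, 267914296, 433494437, 701408733, 1134903170, 1836311903, 2971215073, 4807526976, 7778742049, 12586269025, 20365011074, 32951280099, 53316291173, 86267571272, 139583862445, 225851433717, 365435296162, 591286729879, 956722026041, 1548008755920, 2504730781961, 4052739537881, 6557470319842, 10610209857723, 17167680177565, 27777890035288, 44945570212853
F(67) = 44945570212853


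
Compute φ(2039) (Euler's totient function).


2039 = 2039
Prime factors: 2039
φ(2039) = 2039 × (1-1/2039)
= 2039 × 2038/2039 = 2038

φ(2039) = 2038


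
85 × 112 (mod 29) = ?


85 × 112 = 9520
9520 mod 29 = 8


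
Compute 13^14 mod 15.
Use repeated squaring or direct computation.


13^1 mod 15 = 13
13^2 mod 15 = 4
13^3 mod 15 = 7
13^4 mod 15 = 1
13^5 mod 15 = 13
13^6 mod 15 = 4
13^7 mod 15 = 7
13^8 mod 15 = 1
13^9 mod 15 = 13
13^10 mod 15 = 4
13^11 mod 15 = 7
13^12 mod 15 = 1
13^13 mod 15 = 13
13^14 mod 15 = 4


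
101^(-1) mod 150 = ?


Use the extended Euclidean algorithm on (150, 101); each row r = 150*s + 101*t:
r=150, s=1, t=0
r=101, s=0, t=1
q=1: r=49, s=1, t=-1   [150*(1) + 101*(-1) = 49]
q=2: r=3, s=-2, t=3   [150*(-2) + 101*(3) = 3]
q=16: r=1, s=33, t=-49   [150*(33) + 101*(-49) = 1]
q=3: r=0, s=-101, t=150   [150*(-101) + 101*(150) = 0]
GCD = 1 with t = -49, so 101*(-49) ≡ 1 (mod 150)
Inverse = -49 mod 150 = 101
Check: 101 * 101 = 10201 ≡ 1 (mod 150)

101^(-1) ≡ 101 (mod 150)


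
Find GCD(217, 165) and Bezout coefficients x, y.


Tabular extended Euclidean (each row: r = 217*s + 165*t):
r=217, s=1, t=0
r=165, s=0, t=1
q=1: r=52, s=1, t=-1   [217*(1) + 165*(-1) = 52]
q=3: r=9, s=-3, t=4   [217*(-3) + 165*(4) = 9]
q=5: r=7, s=16, t=-21   [217*(16) + 165*(-21) = 7]
q=1: r=2, s=-19, t=25   [217*(-19) + 165*(25) = 2]
q=3: r=1, s=73, t=-96   [217*(73) + 165*(-96) = 1]
q=2: r=0, s=-165, t=217   [217*(-165) + 165*(217) = 0]
GCD = 1; from the row with r=1: x=73, y=-96
Check: 217*(73) + 165*(-96) = 15841 - 15840 = 1

GCD = 1, x = 73, y = -96


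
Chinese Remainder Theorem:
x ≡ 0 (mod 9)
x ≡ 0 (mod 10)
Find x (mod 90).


M = 9*10 = 90
M1 = M/9 = 10, M2 = M/10 = 9
M1^(-1) mod 9 = 1, M2^(-1) mod 10 = 9
x = 0*10*1 + 0*9*9 = 0
0 mod 90 = 0
Check: 0 mod 9 = 0 ✓, 0 mod 10 = 0 ✓

x ≡ 0 (mod 90)


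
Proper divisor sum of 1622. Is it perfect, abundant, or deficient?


Proper divisors: 1, 2, 811
Sum = 1 + 2 + 811 = 814
814 < 1622 → deficient

s(1622) = 814 (deficient)


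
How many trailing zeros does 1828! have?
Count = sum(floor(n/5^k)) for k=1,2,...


floor(1828/5) = 365
floor(1828/25) = 73
floor(1828/125) = 14
floor(1828/625) = 2
Total = 454

454 trailing zeros


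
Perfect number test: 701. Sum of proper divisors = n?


Proper divisors of 701: 1
Sum = 1 = 1

No, 701 is not perfect (1 ≠ 701)


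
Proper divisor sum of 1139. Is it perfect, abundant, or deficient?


Proper divisors: 1, 17, 67
Sum = 1 + 17 + 67 = 85
85 < 1139 → deficient

s(1139) = 85 (deficient)


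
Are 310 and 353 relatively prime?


Euclidean algorithm:
353 = 1 * 310 + 43
310 = 7 * 43 + 9
43 = 4 * 9 + 7
9 = 1 * 7 + 2
7 = 3 * 2 + 1
2 = 2 * 1 + 0
GCD(310, 353) = 1

Yes, coprime (GCD = 1)


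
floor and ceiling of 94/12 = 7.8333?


94/12 = 7.8333
floor = 7
ceil = 8

floor = 7, ceil = 8


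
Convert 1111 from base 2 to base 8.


1111 (base 2) = 15 (decimal)
15 (decimal) = 17 (base 8)


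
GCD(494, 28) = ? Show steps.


494 = 17 * 28 + 18
28 = 1 * 18 + 10
18 = 1 * 10 + 8
10 = 1 * 8 + 2
8 = 4 * 2 + 0
GCD = 2


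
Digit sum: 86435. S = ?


8 + 6 + 4 + 3 + 5 = 26


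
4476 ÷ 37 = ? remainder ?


4476 = 37 * 120 + 36
Check: 4440 + 36 = 4476

q = 120, r = 36


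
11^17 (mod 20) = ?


11^1 mod 20 = 11
11^2 mod 20 = 1
11^3 mod 20 = 11
11^4 mod 20 = 1
11^5 mod 20 = 11
11^6 mod 20 = 1
11^7 mod 20 = 11
11^8 mod 20 = 1
11^9 mod 20 = 11
11^10 mod 20 = 1
11^11 mod 20 = 11
11^12 mod 20 = 1
11^13 mod 20 = 11
11^14 mod 20 = 1
11^15 mod 20 = 11
11^16 mod 20 = 1
11^17 mod 20 = 11


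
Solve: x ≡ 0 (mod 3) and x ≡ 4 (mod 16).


M = 3*16 = 48
M1 = M/3 = 16, M2 = M/16 = 3
M1^(-1) mod 3 = 1, M2^(-1) mod 16 = 11
x = 0*16*1 + 4*3*11 = 132
132 mod 48 = 36
Check: 36 mod 3 = 0 ✓, 36 mod 16 = 4 ✓

x ≡ 36 (mod 48)


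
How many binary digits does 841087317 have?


841087317 in base 2 = 110010001000011111100101010101
Number of digits = 30

30 digits (base 2)


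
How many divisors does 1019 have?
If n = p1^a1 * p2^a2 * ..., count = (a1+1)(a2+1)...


1019 = 1019^1
d(1019) = (1+1) = 2

2 divisors


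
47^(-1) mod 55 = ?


Use the extended Euclidean algorithm on (55, 47); each row r = 55*s + 47*t:
r=55, s=1, t=0
r=47, s=0, t=1
q=1: r=8, s=1, t=-1   [55*(1) + 47*(-1) = 8]
q=5: r=7, s=-5, t=6   [55*(-5) + 47*(6) = 7]
q=1: r=1, s=6, t=-7   [55*(6) + 47*(-7) = 1]
q=7: r=0, s=-47, t=55   [55*(-47) + 47*(55) = 0]
GCD = 1 with t = -7, so 47*(-7) ≡ 1 (mod 55)
Inverse = -7 mod 55 = 48
Check: 47 * 48 = 2256 ≡ 1 (mod 55)

47^(-1) ≡ 48 (mod 55)


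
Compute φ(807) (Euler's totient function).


807 = 3 × 269
Prime factors: 3, 269
φ(807) = 807 × (1-1/3) × (1-1/269)
= 807 × 2/3 × 268/269 = 536

φ(807) = 536


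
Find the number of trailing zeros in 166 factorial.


floor(166/5) = 33
floor(166/25) = 6
floor(166/125) = 1
Total = 40

40 trailing zeros


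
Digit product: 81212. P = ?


8 × 1 × 2 × 1 × 2 = 32


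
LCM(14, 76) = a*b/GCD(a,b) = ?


GCD(14, 76) = 2
LCM = 14*76/2 = 1064/2 = 532

LCM = 532


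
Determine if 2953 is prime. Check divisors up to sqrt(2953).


Check divisors up to sqrt(2953) = 54.3415
No divisors found.
2953 is prime.

Yes, 2953 is prime


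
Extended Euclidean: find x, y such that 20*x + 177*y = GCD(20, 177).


Tabular extended Euclidean (each row: r = 20*s + 177*t):
r=20, s=1, t=0
r=177, s=0, t=1
q=0: r=20, s=1, t=0   [20*(1) + 177*(0) = 20]
q=8: r=17, s=-8, t=1   [20*(-8) + 177*(1) = 17]
q=1: r=3, s=9, t=-1   [20*(9) + 177*(-1) = 3]
q=5: r=2, s=-53, t=6   [20*(-53) + 177*(6) = 2]
q=1: r=1, s=62, t=-7   [20*(62) + 177*(-7) = 1]
q=2: r=0, s=-177, t=20   [20*(-177) + 177*(20) = 0]
GCD = 1; from the row with r=1: x=62, y=-7
Check: 20*(62) + 177*(-7) = 1240 - 1239 = 1

GCD = 1, x = 62, y = -7


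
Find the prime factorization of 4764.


4764 / 2 = 2382
2382 / 2 = 1191
1191 / 3 = 397
397 / 397 = 1
4764 = 2^2 × 3 × 397


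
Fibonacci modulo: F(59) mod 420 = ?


F(k) mod 420 for k=1..59:
1, 1, 2, 3, 5, 8, 13, 21, 34, 55, 89, 144, 233, 377, 190, 147, 337, 64, 401, 45, 26, 71, 97, 168, 265, 13, 278, 291, 149, 20, 169, 189, 358, 127, 65, 192, 257, 29, 286, 315, 181, 76, 257, 333, 170, 83, 253, 336, 169, 85, 254, 339, 173, 92, 265, 357, 202, 139, 341
F(59) mod 420 = 341


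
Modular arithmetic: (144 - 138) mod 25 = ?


144 - 138 = 6
6 mod 25 = 6


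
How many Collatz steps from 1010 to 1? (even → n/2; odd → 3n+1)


1010 → 505 → 1516 → 758 → 379 → 1138 → 569 → 1708 → 854 → 427 → 1282 → 641 → 1924 → 962 → 481 → 1444 → 722 → 361 → 1084 → 542 → 271 → 814 → 407 → 1222 → 611 → 1834 → 917 → 2752 → 1376 → 688 → 344 → 172 → 86 → 43 → 130 → 65 → 196 → 98 → 49 → 148 → 74 → 37 → 112 → 56 → 28 → 14 → 7 → 22 → 11 → 34 → 17 → 52 → 26 → 13 → 40 → 20 → 10 → 5 → 16 → 8 → 4 → 2 → 1
Total steps = 62

62 steps


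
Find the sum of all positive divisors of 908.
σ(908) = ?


Divisors of 908: 1, 2, 4, 227, 454, 908
Sum = 1 + 2 + 4 + 227 + 454 + 908 = 1596

σ(908) = 1596


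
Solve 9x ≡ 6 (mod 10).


GCD(9, 10) = 1, unique solution
a^(-1) mod 10 = 9
x = 9 * 6 mod 10 = 4

x ≡ 4 (mod 10)


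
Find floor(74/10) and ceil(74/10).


74/10 = 7.4000
floor = 7
ceil = 8

floor = 7, ceil = 8


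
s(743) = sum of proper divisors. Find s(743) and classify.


Proper divisors: 1
Sum = 1 = 1
1 < 743 → deficient

s(743) = 1 (deficient)


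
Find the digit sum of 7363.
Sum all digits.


7 + 3 + 6 + 3 = 19


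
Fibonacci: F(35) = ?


Sequence: 1, 1, 2, 3, 5, 8, 13, 21, 34, 55, 89, 144, 233, 377, 610, 987, 1597, 2584, 4181, 6765, 10946, 17711, 28657, 46368, 75025, 121393, 196418, 317811, 514229, 832040, 1346269, 2178309, 3524578, 5702887, 9227465
F(35) = 9227465


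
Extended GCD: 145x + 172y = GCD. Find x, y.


Tabular extended Euclidean (each row: r = 145*s + 172*t):
r=145, s=1, t=0
r=172, s=0, t=1
q=0: r=145, s=1, t=0   [145*(1) + 172*(0) = 145]
q=1: r=27, s=-1, t=1   [145*(-1) + 172*(1) = 27]
q=5: r=10, s=6, t=-5   [145*(6) + 172*(-5) = 10]
q=2: r=7, s=-13, t=11   [145*(-13) + 172*(11) = 7]
q=1: r=3, s=19, t=-16   [145*(19) + 172*(-16) = 3]
q=2: r=1, s=-51, t=43   [145*(-51) + 172*(43) = 1]
q=3: r=0, s=172, t=-145   [145*(172) + 172*(-145) = 0]
GCD = 1; from the row with r=1: x=-51, y=43
Check: 145*(-51) + 172*(43) = -7395 + 7396 = 1

GCD = 1, x = -51, y = 43


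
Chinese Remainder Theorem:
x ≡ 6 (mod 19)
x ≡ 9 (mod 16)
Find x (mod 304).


M = 19*16 = 304
M1 = M/19 = 16, M2 = M/16 = 19
M1^(-1) mod 19 = 6, M2^(-1) mod 16 = 11
x = 6*16*6 + 9*19*11 = 2457
2457 mod 304 = 25
Check: 25 mod 19 = 6 ✓, 25 mod 16 = 9 ✓

x ≡ 25 (mod 304)


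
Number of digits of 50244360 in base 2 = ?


50244360 in base 2 = 10111111101010101100001000
Number of digits = 26

26 digits (base 2)


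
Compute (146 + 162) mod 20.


146 + 162 = 308
308 mod 20 = 8


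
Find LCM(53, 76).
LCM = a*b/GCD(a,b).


GCD(53, 76) = 1
LCM = 53*76/1 = 4028/1 = 4028

LCM = 4028


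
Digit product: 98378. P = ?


9 × 8 × 3 × 7 × 8 = 12096


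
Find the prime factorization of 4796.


4796 / 2 = 2398
2398 / 2 = 1199
1199 / 11 = 109
109 / 109 = 1
4796 = 2^2 × 11 × 109


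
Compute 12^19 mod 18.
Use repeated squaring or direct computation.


12^1 mod 18 = 12
12^2 mod 18 = 0
12^3 mod 18 = 0
12^4 mod 18 = 0
12^5 mod 18 = 0
12^6 mod 18 = 0
12^7 mod 18 = 0
12^8 mod 18 = 0
12^9 mod 18 = 0
12^10 mod 18 = 0
12^11 mod 18 = 0
12^12 mod 18 = 0
12^13 mod 18 = 0
12^14 mod 18 = 0
12^15 mod 18 = 0
12^16 mod 18 = 0
12^17 mod 18 = 0
12^18 mod 18 = 0
12^19 mod 18 = 0


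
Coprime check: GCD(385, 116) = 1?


Euclidean algorithm:
385 = 3 * 116 + 37
116 = 3 * 37 + 5
37 = 7 * 5 + 2
5 = 2 * 2 + 1
2 = 2 * 1 + 0
GCD(385, 116) = 1

Yes, coprime (GCD = 1)


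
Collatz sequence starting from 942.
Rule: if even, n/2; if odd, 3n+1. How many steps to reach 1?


942 → 471 → 1414 → 707 → 2122 → 1061 → 3184 → 1592 → 796 → 398 → 199 → 598 → 299 → 898 → 449 → 1348 → 674 → 337 → 1012 → 506 → 253 → 760 → 380 → 190 → 95 → 286 → 143 → 430 → 215 → 646 → 323 → 970 → 485 → 1456 → 728 → 364 → 182 → 91 → 274 → 137 → 412 → 206 → 103 → 310 → 155 → 466 → 233 → 700 → 350 → 175 → 526 → 263 → 790 → 395 → 1186 → 593 → 1780 → 890 → 445 → 1336 → 668 → 334 → 167 → 502 → 251 → 754 → 377 → 1132 → 566 → 283 → 850 → 425 → 1276 → 638 → 319 → 958 → 479 → 1438 → 719 → 2158 → 1079 → 3238 → 1619 → 4858 → 2429 → 7288 → 3644 → 1822 → 911 → 2734 → 1367 → 4102 → 2051 → 6154 → 3077 → 9232 → 4616 → 2308 → 1154 → 577 → 1732 → 866 → 433 → 1300 → 650 → 325 → 976 → 488 → 244 → 122 → 61 → 184 → 92 → 46 → 23 → 70 → 35 → 106 → 53 → 160 → 80 → 40 → 20 → 10 → 5 → 16 → 8 → 4 → 2 → 1
Total steps = 129

129 steps


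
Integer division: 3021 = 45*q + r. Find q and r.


3021 = 45 * 67 + 6
Check: 3015 + 6 = 3021

q = 67, r = 6


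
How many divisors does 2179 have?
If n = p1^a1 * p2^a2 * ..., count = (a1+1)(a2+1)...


2179 = 2179^1
d(2179) = (1+1) = 2

2 divisors


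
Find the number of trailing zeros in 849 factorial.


floor(849/5) = 169
floor(849/25) = 33
floor(849/125) = 6
floor(849/625) = 1
Total = 209

209 trailing zeros


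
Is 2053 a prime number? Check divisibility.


Check divisors up to sqrt(2053) = 45.3100
No divisors found.
2053 is prime.

Yes, 2053 is prime


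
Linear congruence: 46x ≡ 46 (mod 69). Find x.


GCD(46, 69) = 23 divides 46
Divide: 2x ≡ 2 (mod 3)
x ≡ 1 (mod 3)


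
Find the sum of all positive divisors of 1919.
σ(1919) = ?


Divisors of 1919: 1, 19, 101, 1919
Sum = 1 + 19 + 101 + 1919 = 2040

σ(1919) = 2040


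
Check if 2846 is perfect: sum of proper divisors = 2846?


Proper divisors of 2846: 1, 2, 1423
Sum = 1 + 2 + 1423 = 1426

No, 2846 is not perfect (1426 ≠ 2846)


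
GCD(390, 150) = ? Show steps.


390 = 2 * 150 + 90
150 = 1 * 90 + 60
90 = 1 * 60 + 30
60 = 2 * 30 + 0
GCD = 30


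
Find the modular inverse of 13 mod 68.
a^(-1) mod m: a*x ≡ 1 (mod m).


Use the extended Euclidean algorithm on (68, 13); each row r = 68*s + 13*t:
r=68, s=1, t=0
r=13, s=0, t=1
q=5: r=3, s=1, t=-5   [68*(1) + 13*(-5) = 3]
q=4: r=1, s=-4, t=21   [68*(-4) + 13*(21) = 1]
q=3: r=0, s=13, t=-68   [68*(13) + 13*(-68) = 0]
GCD = 1 with t = 21, so 13*(21) ≡ 1 (mod 68)
Inverse = 21 mod 68 = 21
Check: 13 * 21 = 273 ≡ 1 (mod 68)

13^(-1) ≡ 21 (mod 68)


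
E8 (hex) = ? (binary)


E8 (base 16) = 232 (decimal)
232 (decimal) = 11101000 (base 2)


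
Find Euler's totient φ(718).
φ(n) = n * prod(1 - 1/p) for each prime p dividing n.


718 = 2 × 359
Prime factors: 2, 359
φ(718) = 718 × (1-1/2) × (1-1/359)
= 718 × 1/2 × 358/359 = 358

φ(718) = 358


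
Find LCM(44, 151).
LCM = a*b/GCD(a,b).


GCD(44, 151) = 1
LCM = 44*151/1 = 6644/1 = 6644

LCM = 6644


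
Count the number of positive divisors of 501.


501 = 3^1 × 167^1
d(501) = (1+1) × (1+1) = 4

4 divisors


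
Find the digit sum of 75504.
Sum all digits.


7 + 5 + 5 + 0 + 4 = 21


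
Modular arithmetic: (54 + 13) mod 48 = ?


54 + 13 = 67
67 mod 48 = 19


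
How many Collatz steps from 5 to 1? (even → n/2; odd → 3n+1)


5 → 16 → 8 → 4 → 2 → 1
Total steps = 5

5 steps


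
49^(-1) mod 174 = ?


Use the extended Euclidean algorithm on (174, 49); each row r = 174*s + 49*t:
r=174, s=1, t=0
r=49, s=0, t=1
q=3: r=27, s=1, t=-3   [174*(1) + 49*(-3) = 27]
q=1: r=22, s=-1, t=4   [174*(-1) + 49*(4) = 22]
q=1: r=5, s=2, t=-7   [174*(2) + 49*(-7) = 5]
q=4: r=2, s=-9, t=32   [174*(-9) + 49*(32) = 2]
q=2: r=1, s=20, t=-71   [174*(20) + 49*(-71) = 1]
q=2: r=0, s=-49, t=174   [174*(-49) + 49*(174) = 0]
GCD = 1 with t = -71, so 49*(-71) ≡ 1 (mod 174)
Inverse = -71 mod 174 = 103
Check: 49 * 103 = 5047 ≡ 1 (mod 174)

49^(-1) ≡ 103 (mod 174)


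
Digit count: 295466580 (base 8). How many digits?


295466580 in base 8 = 2147073124
Number of digits = 10

10 digits (base 8)


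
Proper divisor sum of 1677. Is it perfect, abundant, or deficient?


Proper divisors: 1, 3, 13, 39, 43, 129, 559
Sum = 1 + 3 + 13 + 39 + 43 + 129 + 559 = 787
787 < 1677 → deficient

s(1677) = 787 (deficient)


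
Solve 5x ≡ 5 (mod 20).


GCD(5, 20) = 5 divides 5
Divide: 1x ≡ 1 (mod 4)
x ≡ 1 (mod 4)


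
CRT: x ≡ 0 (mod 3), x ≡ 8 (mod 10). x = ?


M = 3*10 = 30
M1 = M/3 = 10, M2 = M/10 = 3
M1^(-1) mod 3 = 1, M2^(-1) mod 10 = 7
x = 0*10*1 + 8*3*7 = 168
168 mod 30 = 18
Check: 18 mod 3 = 0 ✓, 18 mod 10 = 8 ✓

x ≡ 18 (mod 30)


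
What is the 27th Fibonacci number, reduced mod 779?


F(k) mod 779 for k=1..27:
1, 1, 2, 3, 5, 8, 13, 21, 34, 55, 89, 144, 233, 377, 610, 208, 39, 247, 286, 533, 40, 573, 613, 407, 241, 648, 110
F(27) mod 779 = 110


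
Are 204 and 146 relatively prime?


Euclidean algorithm:
204 = 1 * 146 + 58
146 = 2 * 58 + 30
58 = 1 * 30 + 28
30 = 1 * 28 + 2
28 = 14 * 2 + 0
GCD(204, 146) = 2

No, not coprime (GCD = 2)


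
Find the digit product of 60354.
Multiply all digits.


6 × 0 × 3 × 5 × 4 = 0


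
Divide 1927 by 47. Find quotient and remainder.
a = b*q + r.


1927 = 47 * 41 + 0
Check: 1927 + 0 = 1927

q = 41, r = 0


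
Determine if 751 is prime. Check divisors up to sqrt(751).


Check divisors up to sqrt(751) = 27.4044
No divisors found.
751 is prime.

Yes, 751 is prime


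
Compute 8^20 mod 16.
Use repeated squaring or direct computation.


8^1 mod 16 = 8
8^2 mod 16 = 0
8^3 mod 16 = 0
8^4 mod 16 = 0
8^5 mod 16 = 0
8^6 mod 16 = 0
8^7 mod 16 = 0
8^8 mod 16 = 0
8^9 mod 16 = 0
8^10 mod 16 = 0
8^11 mod 16 = 0
8^12 mod 16 = 0
8^13 mod 16 = 0
8^14 mod 16 = 0
8^15 mod 16 = 0
8^16 mod 16 = 0
8^17 mod 16 = 0
8^18 mod 16 = 0
8^19 mod 16 = 0
8^20 mod 16 = 0


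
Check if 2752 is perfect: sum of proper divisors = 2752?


Proper divisors of 2752: 1, 2, 4, 8, 16, 32, 43, 64, 86, 172, 344, 688, 1376
Sum = 1 + 2 + 4 + 8 + 16 + 32 + 43 + 64 + 86 + 172 + 344 + 688 + 1376 = 2836

No, 2752 is not perfect (2836 ≠ 2752)


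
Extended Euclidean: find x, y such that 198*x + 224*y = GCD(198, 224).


Tabular extended Euclidean (each row: r = 198*s + 224*t):
r=198, s=1, t=0
r=224, s=0, t=1
q=0: r=198, s=1, t=0   [198*(1) + 224*(0) = 198]
q=1: r=26, s=-1, t=1   [198*(-1) + 224*(1) = 26]
q=7: r=16, s=8, t=-7   [198*(8) + 224*(-7) = 16]
q=1: r=10, s=-9, t=8   [198*(-9) + 224*(8) = 10]
q=1: r=6, s=17, t=-15   [198*(17) + 224*(-15) = 6]
q=1: r=4, s=-26, t=23   [198*(-26) + 224*(23) = 4]
q=1: r=2, s=43, t=-38   [198*(43) + 224*(-38) = 2]
q=2: r=0, s=-112, t=99   [198*(-112) + 224*(99) = 0]
GCD = 2; from the row with r=2: x=43, y=-38
Check: 198*(43) + 224*(-38) = 8514 - 8512 = 2

GCD = 2, x = 43, y = -38


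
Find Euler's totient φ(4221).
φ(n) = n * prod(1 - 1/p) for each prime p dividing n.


4221 = 3^2 × 7 × 67
Prime factors: 3, 7, 67
φ(4221) = 4221 × (1-1/3) × (1-1/7) × (1-1/67)
= 4221 × 2/3 × 6/7 × 66/67 = 2376

φ(4221) = 2376


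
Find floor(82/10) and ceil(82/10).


82/10 = 8.2000
floor = 8
ceil = 9

floor = 8, ceil = 9


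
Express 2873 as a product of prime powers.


2873 / 13 = 221
221 / 13 = 17
17 / 17 = 1
2873 = 13^2 × 17


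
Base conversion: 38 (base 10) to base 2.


38 (base 10) = 38 (decimal)
38 (decimal) = 100110 (base 2)


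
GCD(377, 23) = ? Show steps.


377 = 16 * 23 + 9
23 = 2 * 9 + 5
9 = 1 * 5 + 4
5 = 1 * 4 + 1
4 = 4 * 1 + 0
GCD = 1


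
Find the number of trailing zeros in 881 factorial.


floor(881/5) = 176
floor(881/25) = 35
floor(881/125) = 7
floor(881/625) = 1
Total = 219

219 trailing zeros


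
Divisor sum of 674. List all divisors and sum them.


Divisors of 674: 1, 2, 337, 674
Sum = 1 + 2 + 337 + 674 = 1014

σ(674) = 1014


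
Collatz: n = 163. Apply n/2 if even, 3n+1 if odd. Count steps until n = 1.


163 → 490 → 245 → 736 → 368 → 184 → 92 → 46 → 23 → 70 → 35 → 106 → 53 → 160 → 80 → 40 → 20 → 10 → 5 → 16 → 8 → 4 → 2 → 1
Total steps = 23

23 steps


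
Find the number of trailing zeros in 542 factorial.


floor(542/5) = 108
floor(542/25) = 21
floor(542/125) = 4
Total = 133

133 trailing zeros


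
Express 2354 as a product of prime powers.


2354 / 2 = 1177
1177 / 11 = 107
107 / 107 = 1
2354 = 2 × 11 × 107


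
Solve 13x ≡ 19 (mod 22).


GCD(13, 22) = 1, unique solution
a^(-1) mod 22 = 17
x = 17 * 19 mod 22 = 15

x ≡ 15 (mod 22)


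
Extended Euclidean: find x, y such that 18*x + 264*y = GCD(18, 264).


Tabular extended Euclidean (each row: r = 18*s + 264*t):
r=18, s=1, t=0
r=264, s=0, t=1
q=0: r=18, s=1, t=0   [18*(1) + 264*(0) = 18]
q=14: r=12, s=-14, t=1   [18*(-14) + 264*(1) = 12]
q=1: r=6, s=15, t=-1   [18*(15) + 264*(-1) = 6]
q=2: r=0, s=-44, t=3   [18*(-44) + 264*(3) = 0]
GCD = 6; from the row with r=6: x=15, y=-1
Check: 18*(15) + 264*(-1) = 270 - 264 = 6

GCD = 6, x = 15, y = -1


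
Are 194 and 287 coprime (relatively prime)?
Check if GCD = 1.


Euclidean algorithm:
287 = 1 * 194 + 93
194 = 2 * 93 + 8
93 = 11 * 8 + 5
8 = 1 * 5 + 3
5 = 1 * 3 + 2
3 = 1 * 2 + 1
2 = 2 * 1 + 0
GCD(194, 287) = 1

Yes, coprime (GCD = 1)


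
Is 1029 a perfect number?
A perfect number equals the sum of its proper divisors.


Proper divisors of 1029: 1, 3, 7, 21, 49, 147, 343
Sum = 1 + 3 + 7 + 21 + 49 + 147 + 343 = 571

No, 1029 is not perfect (571 ≠ 1029)


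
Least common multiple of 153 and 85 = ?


GCD(153, 85) = 17
LCM = 153*85/17 = 13005/17 = 765

LCM = 765


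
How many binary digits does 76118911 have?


76118911 in base 2 = 100100010010111101101111111
Number of digits = 27

27 digits (base 2)


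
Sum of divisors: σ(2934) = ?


Divisors of 2934: 1, 2, 3, 6, 9, 18, 163, 326, 489, 978, 1467, 2934
Sum = 1 + 2 + 3 + 6 + 9 + 18 + 163 + 326 + 489 + 978 + 1467 + 2934 = 6396

σ(2934) = 6396


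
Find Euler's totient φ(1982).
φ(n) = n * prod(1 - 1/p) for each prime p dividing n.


1982 = 2 × 991
Prime factors: 2, 991
φ(1982) = 1982 × (1-1/2) × (1-1/991)
= 1982 × 1/2 × 990/991 = 990

φ(1982) = 990


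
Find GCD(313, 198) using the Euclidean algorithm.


313 = 1 * 198 + 115
198 = 1 * 115 + 83
115 = 1 * 83 + 32
83 = 2 * 32 + 19
32 = 1 * 19 + 13
19 = 1 * 13 + 6
13 = 2 * 6 + 1
6 = 6 * 1 + 0
GCD = 1


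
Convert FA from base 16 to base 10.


FA (base 16) = 250 (decimal)
250 (decimal) = 250 (base 10)


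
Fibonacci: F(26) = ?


Sequence: 1, 1, 2, 3, 5, 8, 13, 21, 34, 55, 89, 144, 233, 377, 610, 987, 1597, 2584, 4181, 6765, 10946, 17711, 28657, 46368, 75025, 121393
F(26) = 121393


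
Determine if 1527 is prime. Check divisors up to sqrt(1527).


1527 / 3 = 509 (exact division)
1527 is NOT prime.

No, 1527 is not prime


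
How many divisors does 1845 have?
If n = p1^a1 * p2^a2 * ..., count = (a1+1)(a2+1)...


1845 = 3^2 × 5^1 × 41^1
d(1845) = (2+1) × (1+1) × (1+1) = 12

12 divisors


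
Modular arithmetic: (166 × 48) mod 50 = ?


166 × 48 = 7968
7968 mod 50 = 18


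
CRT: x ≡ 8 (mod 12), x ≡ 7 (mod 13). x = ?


M = 12*13 = 156
M1 = M/12 = 13, M2 = M/13 = 12
M1^(-1) mod 12 = 1, M2^(-1) mod 13 = 12
x = 8*13*1 + 7*12*12 = 1112
1112 mod 156 = 20
Check: 20 mod 12 = 8 ✓, 20 mod 13 = 7 ✓

x ≡ 20 (mod 156)


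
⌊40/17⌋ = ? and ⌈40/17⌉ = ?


40/17 = 2.3529
floor = 2
ceil = 3

floor = 2, ceil = 3


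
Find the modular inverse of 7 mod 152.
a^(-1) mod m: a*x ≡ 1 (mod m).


Use the extended Euclidean algorithm on (152, 7); each row r = 152*s + 7*t:
r=152, s=1, t=0
r=7, s=0, t=1
q=21: r=5, s=1, t=-21   [152*(1) + 7*(-21) = 5]
q=1: r=2, s=-1, t=22   [152*(-1) + 7*(22) = 2]
q=2: r=1, s=3, t=-65   [152*(3) + 7*(-65) = 1]
q=2: r=0, s=-7, t=152   [152*(-7) + 7*(152) = 0]
GCD = 1 with t = -65, so 7*(-65) ≡ 1 (mod 152)
Inverse = -65 mod 152 = 87
Check: 7 * 87 = 609 ≡ 1 (mod 152)

7^(-1) ≡ 87 (mod 152)


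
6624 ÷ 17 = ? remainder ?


6624 = 17 * 389 + 11
Check: 6613 + 11 = 6624

q = 389, r = 11


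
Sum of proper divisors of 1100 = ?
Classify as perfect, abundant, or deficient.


Proper divisors: 1, 2, 4, 5, 10, 11, 20, 22, 25, 44, 50, 55, 100, 110, 220, 275, 550
Sum = 1 + 2 + 4 + 5 + 10 + 11 + 20 + 22 + 25 + 44 + 50 + 55 + 100 + 110 + 220 + 275 + 550 = 1504
1504 > 1100 → abundant

s(1100) = 1504 (abundant)


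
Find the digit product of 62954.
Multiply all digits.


6 × 2 × 9 × 5 × 4 = 2160


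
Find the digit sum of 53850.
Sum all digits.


5 + 3 + 8 + 5 + 0 = 21


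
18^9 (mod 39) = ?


18^1 mod 39 = 18
18^2 mod 39 = 12
18^3 mod 39 = 21
18^4 mod 39 = 27
18^5 mod 39 = 18
18^6 mod 39 = 12
18^7 mod 39 = 21
18^8 mod 39 = 27
18^9 mod 39 = 18


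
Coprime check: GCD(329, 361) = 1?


Euclidean algorithm:
361 = 1 * 329 + 32
329 = 10 * 32 + 9
32 = 3 * 9 + 5
9 = 1 * 5 + 4
5 = 1 * 4 + 1
4 = 4 * 1 + 0
GCD(329, 361) = 1

Yes, coprime (GCD = 1)


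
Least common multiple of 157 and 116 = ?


GCD(157, 116) = 1
LCM = 157*116/1 = 18212/1 = 18212

LCM = 18212


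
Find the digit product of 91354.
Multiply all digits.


9 × 1 × 3 × 5 × 4 = 540


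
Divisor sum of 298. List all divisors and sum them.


Divisors of 298: 1, 2, 149, 298
Sum = 1 + 2 + 149 + 298 = 450

σ(298) = 450


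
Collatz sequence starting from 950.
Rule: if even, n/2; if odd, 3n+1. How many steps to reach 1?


950 → 475 → 1426 → 713 → 2140 → 1070 → 535 → 1606 → 803 → 2410 → 1205 → 3616 → 1808 → 904 → 452 → 226 → 113 → 340 → 170 → 85 → 256 → 128 → 64 → 32 → 16 → 8 → 4 → 2 → 1
Total steps = 28

28 steps


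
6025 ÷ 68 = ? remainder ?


6025 = 68 * 88 + 41
Check: 5984 + 41 = 6025

q = 88, r = 41


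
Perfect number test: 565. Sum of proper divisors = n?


Proper divisors of 565: 1, 5, 113
Sum = 1 + 5 + 113 = 119

No, 565 is not perfect (119 ≠ 565)


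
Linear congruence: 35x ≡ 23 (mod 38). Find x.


GCD(35, 38) = 1, unique solution
a^(-1) mod 38 = 25
x = 25 * 23 mod 38 = 5

x ≡ 5 (mod 38)


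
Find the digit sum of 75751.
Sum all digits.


7 + 5 + 7 + 5 + 1 = 25


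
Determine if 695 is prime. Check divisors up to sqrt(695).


695 / 5 = 139 (exact division)
695 is NOT prime.

No, 695 is not prime


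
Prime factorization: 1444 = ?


1444 / 2 = 722
722 / 2 = 361
361 / 19 = 19
19 / 19 = 1
1444 = 2^2 × 19^2


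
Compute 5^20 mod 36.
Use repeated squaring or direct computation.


5^1 mod 36 = 5
5^2 mod 36 = 25
5^3 mod 36 = 17
5^4 mod 36 = 13
5^5 mod 36 = 29
5^6 mod 36 = 1
5^7 mod 36 = 5
5^8 mod 36 = 25
5^9 mod 36 = 17
5^10 mod 36 = 13
5^11 mod 36 = 29
5^12 mod 36 = 1
5^13 mod 36 = 5
5^14 mod 36 = 25
5^15 mod 36 = 17
5^16 mod 36 = 13
5^17 mod 36 = 29
5^18 mod 36 = 1
5^19 mod 36 = 5
5^20 mod 36 = 25


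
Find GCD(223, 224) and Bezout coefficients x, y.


Tabular extended Euclidean (each row: r = 223*s + 224*t):
r=223, s=1, t=0
r=224, s=0, t=1
q=0: r=223, s=1, t=0   [223*(1) + 224*(0) = 223]
q=1: r=1, s=-1, t=1   [223*(-1) + 224*(1) = 1]
q=223: r=0, s=224, t=-223   [223*(224) + 224*(-223) = 0]
GCD = 1; from the row with r=1: x=-1, y=1
Check: 223*(-1) + 224*(1) = -223 + 224 = 1

GCD = 1, x = -1, y = 1


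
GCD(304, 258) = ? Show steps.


304 = 1 * 258 + 46
258 = 5 * 46 + 28
46 = 1 * 28 + 18
28 = 1 * 18 + 10
18 = 1 * 10 + 8
10 = 1 * 8 + 2
8 = 4 * 2 + 0
GCD = 2


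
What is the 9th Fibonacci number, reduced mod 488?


F(k) mod 488 for k=1..9:
1, 1, 2, 3, 5, 8, 13, 21, 34
F(9) mod 488 = 34


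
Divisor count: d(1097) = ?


1097 = 1097^1
d(1097) = (1+1) = 2

2 divisors


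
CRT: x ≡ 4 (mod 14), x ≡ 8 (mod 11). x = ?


M = 14*11 = 154
M1 = M/14 = 11, M2 = M/11 = 14
M1^(-1) mod 14 = 9, M2^(-1) mod 11 = 4
x = 4*11*9 + 8*14*4 = 844
844 mod 154 = 74
Check: 74 mod 14 = 4 ✓, 74 mod 11 = 8 ✓

x ≡ 74 (mod 154)


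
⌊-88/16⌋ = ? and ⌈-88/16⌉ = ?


-88/16 = -5.5000
floor = -6
ceil = -5

floor = -6, ceil = -5


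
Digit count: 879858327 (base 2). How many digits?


879858327 in base 2 = 110100011100011001001010010111
Number of digits = 30

30 digits (base 2)


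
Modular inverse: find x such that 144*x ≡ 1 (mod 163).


Use the extended Euclidean algorithm on (163, 144); each row r = 163*s + 144*t:
r=163, s=1, t=0
r=144, s=0, t=1
q=1: r=19, s=1, t=-1   [163*(1) + 144*(-1) = 19]
q=7: r=11, s=-7, t=8   [163*(-7) + 144*(8) = 11]
q=1: r=8, s=8, t=-9   [163*(8) + 144*(-9) = 8]
q=1: r=3, s=-15, t=17   [163*(-15) + 144*(17) = 3]
q=2: r=2, s=38, t=-43   [163*(38) + 144*(-43) = 2]
q=1: r=1, s=-53, t=60   [163*(-53) + 144*(60) = 1]
q=2: r=0, s=144, t=-163   [163*(144) + 144*(-163) = 0]
GCD = 1 with t = 60, so 144*(60) ≡ 1 (mod 163)
Inverse = 60 mod 163 = 60
Check: 144 * 60 = 8640 ≡ 1 (mod 163)

144^(-1) ≡ 60 (mod 163)


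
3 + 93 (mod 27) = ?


3 + 93 = 96
96 mod 27 = 15


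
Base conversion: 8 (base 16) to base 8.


8 (base 16) = 8 (decimal)
8 (decimal) = 10 (base 8)


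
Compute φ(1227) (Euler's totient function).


1227 = 3 × 409
Prime factors: 3, 409
φ(1227) = 1227 × (1-1/3) × (1-1/409)
= 1227 × 2/3 × 408/409 = 816

φ(1227) = 816


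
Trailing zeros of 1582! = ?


floor(1582/5) = 316
floor(1582/25) = 63
floor(1582/125) = 12
floor(1582/625) = 2
Total = 393

393 trailing zeros


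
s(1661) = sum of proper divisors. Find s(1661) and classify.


Proper divisors: 1, 11, 151
Sum = 1 + 11 + 151 = 163
163 < 1661 → deficient

s(1661) = 163 (deficient)


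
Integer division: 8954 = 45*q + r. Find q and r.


8954 = 45 * 198 + 44
Check: 8910 + 44 = 8954

q = 198, r = 44


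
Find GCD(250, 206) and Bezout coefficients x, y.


Tabular extended Euclidean (each row: r = 250*s + 206*t):
r=250, s=1, t=0
r=206, s=0, t=1
q=1: r=44, s=1, t=-1   [250*(1) + 206*(-1) = 44]
q=4: r=30, s=-4, t=5   [250*(-4) + 206*(5) = 30]
q=1: r=14, s=5, t=-6   [250*(5) + 206*(-6) = 14]
q=2: r=2, s=-14, t=17   [250*(-14) + 206*(17) = 2]
q=7: r=0, s=103, t=-125   [250*(103) + 206*(-125) = 0]
GCD = 2; from the row with r=2: x=-14, y=17
Check: 250*(-14) + 206*(17) = -3500 + 3502 = 2

GCD = 2, x = -14, y = 17


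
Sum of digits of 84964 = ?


8 + 4 + 9 + 6 + 4 = 31


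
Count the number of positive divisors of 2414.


2414 = 2^1 × 17^1 × 71^1
d(2414) = (1+1) × (1+1) × (1+1) = 8

8 divisors


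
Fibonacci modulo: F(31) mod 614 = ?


F(k) mod 614 for k=1..31:
1, 1, 2, 3, 5, 8, 13, 21, 34, 55, 89, 144, 233, 377, 610, 373, 369, 128, 497, 11, 508, 519, 413, 318, 117, 435, 552, 373, 311, 70, 381
F(31) mod 614 = 381


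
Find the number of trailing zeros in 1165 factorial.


floor(1165/5) = 233
floor(1165/25) = 46
floor(1165/125) = 9
floor(1165/625) = 1
Total = 289

289 trailing zeros


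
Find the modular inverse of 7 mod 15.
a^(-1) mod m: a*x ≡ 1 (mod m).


Use the extended Euclidean algorithm on (15, 7); each row r = 15*s + 7*t:
r=15, s=1, t=0
r=7, s=0, t=1
q=2: r=1, s=1, t=-2   [15*(1) + 7*(-2) = 1]
q=7: r=0, s=-7, t=15   [15*(-7) + 7*(15) = 0]
GCD = 1 with t = -2, so 7*(-2) ≡ 1 (mod 15)
Inverse = -2 mod 15 = 13
Check: 7 * 13 = 91 ≡ 1 (mod 15)

7^(-1) ≡ 13 (mod 15)


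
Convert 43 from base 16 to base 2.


43 (base 16) = 67 (decimal)
67 (decimal) = 1000011 (base 2)


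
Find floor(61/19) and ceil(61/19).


61/19 = 3.2105
floor = 3
ceil = 4

floor = 3, ceil = 4


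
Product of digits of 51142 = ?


5 × 1 × 1 × 4 × 2 = 40


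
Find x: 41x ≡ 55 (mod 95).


GCD(41, 95) = 1, unique solution
a^(-1) mod 95 = 51
x = 51 * 55 mod 95 = 50

x ≡ 50 (mod 95)


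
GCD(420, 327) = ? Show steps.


420 = 1 * 327 + 93
327 = 3 * 93 + 48
93 = 1 * 48 + 45
48 = 1 * 45 + 3
45 = 15 * 3 + 0
GCD = 3


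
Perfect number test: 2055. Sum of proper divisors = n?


Proper divisors of 2055: 1, 3, 5, 15, 137, 411, 685
Sum = 1 + 3 + 5 + 15 + 137 + 411 + 685 = 1257

No, 2055 is not perfect (1257 ≠ 2055)


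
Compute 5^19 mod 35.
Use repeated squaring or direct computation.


5^1 mod 35 = 5
5^2 mod 35 = 25
5^3 mod 35 = 20
5^4 mod 35 = 30
5^5 mod 35 = 10
5^6 mod 35 = 15
5^7 mod 35 = 5
5^8 mod 35 = 25
5^9 mod 35 = 20
5^10 mod 35 = 30
5^11 mod 35 = 10
5^12 mod 35 = 15
5^13 mod 35 = 5
5^14 mod 35 = 25
5^15 mod 35 = 20
5^16 mod 35 = 30
5^17 mod 35 = 10
5^18 mod 35 = 15
5^19 mod 35 = 5


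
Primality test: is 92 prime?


92 / 2 = 46 (exact division)
92 is NOT prime.

No, 92 is not prime


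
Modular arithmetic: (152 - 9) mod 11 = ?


152 - 9 = 143
143 mod 11 = 0


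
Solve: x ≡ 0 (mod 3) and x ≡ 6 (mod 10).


M = 3*10 = 30
M1 = M/3 = 10, M2 = M/10 = 3
M1^(-1) mod 3 = 1, M2^(-1) mod 10 = 7
x = 0*10*1 + 6*3*7 = 126
126 mod 30 = 6
Check: 6 mod 3 = 0 ✓, 6 mod 10 = 6 ✓

x ≡ 6 (mod 30)


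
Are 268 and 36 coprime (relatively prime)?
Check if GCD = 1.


Euclidean algorithm:
268 = 7 * 36 + 16
36 = 2 * 16 + 4
16 = 4 * 4 + 0
GCD(268, 36) = 4

No, not coprime (GCD = 4)


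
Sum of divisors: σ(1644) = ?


Divisors of 1644: 1, 2, 3, 4, 6, 12, 137, 274, 411, 548, 822, 1644
Sum = 1 + 2 + 3 + 4 + 6 + 12 + 137 + 274 + 411 + 548 + 822 + 1644 = 3864

σ(1644) = 3864


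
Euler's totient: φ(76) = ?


76 = 2^2 × 19
Prime factors: 2, 19
φ(76) = 76 × (1-1/2) × (1-1/19)
= 76 × 1/2 × 18/19 = 36

φ(76) = 36


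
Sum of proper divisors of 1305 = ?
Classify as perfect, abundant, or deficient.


Proper divisors: 1, 3, 5, 9, 15, 29, 45, 87, 145, 261, 435
Sum = 1 + 3 + 5 + 9 + 15 + 29 + 45 + 87 + 145 + 261 + 435 = 1035
1035 < 1305 → deficient

s(1305) = 1035 (deficient)
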